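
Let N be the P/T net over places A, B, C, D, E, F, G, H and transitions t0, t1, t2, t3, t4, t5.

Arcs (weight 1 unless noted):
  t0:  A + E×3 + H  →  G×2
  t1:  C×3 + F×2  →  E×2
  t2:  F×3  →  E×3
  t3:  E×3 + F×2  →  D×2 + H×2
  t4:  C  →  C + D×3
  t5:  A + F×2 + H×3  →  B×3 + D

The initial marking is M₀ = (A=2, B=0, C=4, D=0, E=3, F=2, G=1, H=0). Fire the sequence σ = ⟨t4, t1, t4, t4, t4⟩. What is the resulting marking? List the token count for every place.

(A=2, B=0, C=1, D=12, E=5, F=0, G=1, H=0)

step 1: fire t4:  (A=2, B=0, C=4, D=0, E=3, F=2, G=1, H=0) → (A=2, B=0, C=4, D=3, E=3, F=2, G=1, H=0)
step 2: fire t1:  (A=2, B=0, C=4, D=3, E=3, F=2, G=1, H=0) → (A=2, B=0, C=1, D=3, E=5, F=0, G=1, H=0)
step 3: fire t4:  (A=2, B=0, C=1, D=3, E=5, F=0, G=1, H=0) → (A=2, B=0, C=1, D=6, E=5, F=0, G=1, H=0)
step 4: fire t4:  (A=2, B=0, C=1, D=6, E=5, F=0, G=1, H=0) → (A=2, B=0, C=1, D=9, E=5, F=0, G=1, H=0)
step 5: fire t4:  (A=2, B=0, C=1, D=9, E=5, F=0, G=1, H=0) → (A=2, B=0, C=1, D=12, E=5, F=0, G=1, H=0)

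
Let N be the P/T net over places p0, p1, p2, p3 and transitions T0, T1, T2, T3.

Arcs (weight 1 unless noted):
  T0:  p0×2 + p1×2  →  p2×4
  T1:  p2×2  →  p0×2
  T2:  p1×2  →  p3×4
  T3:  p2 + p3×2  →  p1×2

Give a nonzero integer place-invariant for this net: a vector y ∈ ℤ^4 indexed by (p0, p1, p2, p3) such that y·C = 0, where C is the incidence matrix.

y = (p0:2, p1:2, p2:2, p3:1)

Incidence matrix C (rows=places, cols=transitions):
       T0   T1   T2   T3
   p0  -2    2    0    0
   p1  -2    0   -2    2
   p2   4   -2    0   -1
   p3   0    0    4   -2

Candidate y = [2, 2, 2, 1]; check y·C column-wise:
  col T0: 2·-2 + 2·-2 + 2·4 + 1·0 = 0
  col T1: 2·2 + 2·0 + 2·-2 + 1·0 = 0
  col T2: 2·0 + 2·-2 + 2·0 + 1·4 = 0
  col T3: 2·0 + 2·2 + 2·-1 + 1·-2 = 0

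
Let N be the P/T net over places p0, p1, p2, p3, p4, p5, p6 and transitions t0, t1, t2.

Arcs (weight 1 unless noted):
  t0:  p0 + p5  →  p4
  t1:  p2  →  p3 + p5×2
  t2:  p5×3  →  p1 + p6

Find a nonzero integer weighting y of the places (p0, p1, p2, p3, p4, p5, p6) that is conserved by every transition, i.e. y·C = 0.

y = (p0:0, p1:0, p2:1, p3:1, p4:0, p5:0, p6:0)

Incidence matrix C (rows=places, cols=transitions):
       t0   t1   t2
   p0  -1    0    0
   p1   0    0    1
   p2   0   -1    0
   p3   0    1    0
   p4   1    0    0
   p5  -1    2   -3
   p6   0    0    1

Candidate y = [0, 0, 1, 1, 0, 0, 0]; check y·C column-wise:
  col t0: 0·-1 + 1·0 + 1·0 + 0·1 + 0·-1 = 0
  col t1: 1·-1 + 1·1 + 0·2 = 0
  col t2: 0·1 + 1·0 + 1·0 + 0·-3 + 0·1 = 0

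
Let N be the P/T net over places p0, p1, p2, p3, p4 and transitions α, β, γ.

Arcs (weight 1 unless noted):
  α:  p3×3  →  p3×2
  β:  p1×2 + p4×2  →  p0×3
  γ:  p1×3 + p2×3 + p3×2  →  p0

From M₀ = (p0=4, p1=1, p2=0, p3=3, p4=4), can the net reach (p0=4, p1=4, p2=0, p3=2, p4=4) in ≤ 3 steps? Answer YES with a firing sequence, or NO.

depth 0: 1 marking
depth 1: 2 markings reached so far
depth 2: 2 markings reached so far
(frontier empty at depth 2; search complete)
target is not among the 2 markings reachable within 3 steps

NO — not reachable within 3 firings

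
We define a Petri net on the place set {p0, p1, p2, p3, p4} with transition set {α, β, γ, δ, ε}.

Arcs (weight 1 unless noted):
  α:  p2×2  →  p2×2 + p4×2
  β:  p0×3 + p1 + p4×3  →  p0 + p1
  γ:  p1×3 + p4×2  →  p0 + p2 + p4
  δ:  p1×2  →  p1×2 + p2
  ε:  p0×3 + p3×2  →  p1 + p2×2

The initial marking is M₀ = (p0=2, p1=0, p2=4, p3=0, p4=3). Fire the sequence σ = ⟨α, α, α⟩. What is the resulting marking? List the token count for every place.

(p0=2, p1=0, p2=4, p3=0, p4=9)

step 1: fire α:  (p0=2, p1=0, p2=4, p3=0, p4=3) → (p0=2, p1=0, p2=4, p3=0, p4=5)
step 2: fire α:  (p0=2, p1=0, p2=4, p3=0, p4=5) → (p0=2, p1=0, p2=4, p3=0, p4=7)
step 3: fire α:  (p0=2, p1=0, p2=4, p3=0, p4=7) → (p0=2, p1=0, p2=4, p3=0, p4=9)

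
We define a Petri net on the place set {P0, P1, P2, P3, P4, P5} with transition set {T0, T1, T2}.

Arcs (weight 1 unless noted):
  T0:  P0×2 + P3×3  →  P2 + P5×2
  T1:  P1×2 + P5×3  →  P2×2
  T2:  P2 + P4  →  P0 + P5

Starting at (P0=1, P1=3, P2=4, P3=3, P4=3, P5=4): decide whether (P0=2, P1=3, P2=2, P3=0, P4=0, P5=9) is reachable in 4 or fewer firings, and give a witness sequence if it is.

step 1: fire T2:  (P0=1, P1=3, P2=4, P3=3, P4=3, P5=4) → (P0=2, P1=3, P2=3, P3=3, P4=2, P5=5)
step 2: fire T0:  (P0=2, P1=3, P2=3, P3=3, P4=2, P5=5) → (P0=0, P1=3, P2=4, P3=0, P4=2, P5=7)
step 3: fire T2:  (P0=0, P1=3, P2=4, P3=0, P4=2, P5=7) → (P0=1, P1=3, P2=3, P3=0, P4=1, P5=8)
step 4: fire T2:  (P0=1, P1=3, P2=3, P3=0, P4=1, P5=8) → (P0=2, P1=3, P2=2, P3=0, P4=0, P5=9)

YES — reachable via ⟨T2, T0, T2, T2⟩ (4 firings)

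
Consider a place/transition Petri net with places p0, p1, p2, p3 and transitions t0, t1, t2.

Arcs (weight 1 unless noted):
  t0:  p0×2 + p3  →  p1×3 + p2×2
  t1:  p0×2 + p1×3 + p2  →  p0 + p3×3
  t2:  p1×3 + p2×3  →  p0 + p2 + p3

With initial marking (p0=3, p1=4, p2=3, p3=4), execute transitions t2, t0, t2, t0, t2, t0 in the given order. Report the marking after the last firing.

step 1: fire t2:  (p0=3, p1=4, p2=3, p3=4) → (p0=4, p1=1, p2=1, p3=5)
step 2: fire t0:  (p0=4, p1=1, p2=1, p3=5) → (p0=2, p1=4, p2=3, p3=4)
step 3: fire t2:  (p0=2, p1=4, p2=3, p3=4) → (p0=3, p1=1, p2=1, p3=5)
step 4: fire t0:  (p0=3, p1=1, p2=1, p3=5) → (p0=1, p1=4, p2=3, p3=4)
step 5: fire t2:  (p0=1, p1=4, p2=3, p3=4) → (p0=2, p1=1, p2=1, p3=5)
step 6: fire t0:  (p0=2, p1=1, p2=1, p3=5) → (p0=0, p1=4, p2=3, p3=4)

(p0=0, p1=4, p2=3, p3=4)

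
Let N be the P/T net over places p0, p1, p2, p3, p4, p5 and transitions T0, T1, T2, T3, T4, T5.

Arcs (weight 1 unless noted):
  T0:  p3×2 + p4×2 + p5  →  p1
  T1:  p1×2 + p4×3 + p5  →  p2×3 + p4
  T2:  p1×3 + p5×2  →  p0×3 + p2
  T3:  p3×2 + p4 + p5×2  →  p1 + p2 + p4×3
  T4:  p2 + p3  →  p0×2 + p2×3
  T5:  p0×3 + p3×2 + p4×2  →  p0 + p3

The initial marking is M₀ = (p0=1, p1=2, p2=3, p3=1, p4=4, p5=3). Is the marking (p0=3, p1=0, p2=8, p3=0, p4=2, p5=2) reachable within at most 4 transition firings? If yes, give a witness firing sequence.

YES — reachable via ⟨T1, T4⟩ (2 firings)

step 1: fire T1:  (p0=1, p1=2, p2=3, p3=1, p4=4, p5=3) → (p0=1, p1=0, p2=6, p3=1, p4=2, p5=2)
step 2: fire T4:  (p0=1, p1=0, p2=6, p3=1, p4=2, p5=2) → (p0=3, p1=0, p2=8, p3=0, p4=2, p5=2)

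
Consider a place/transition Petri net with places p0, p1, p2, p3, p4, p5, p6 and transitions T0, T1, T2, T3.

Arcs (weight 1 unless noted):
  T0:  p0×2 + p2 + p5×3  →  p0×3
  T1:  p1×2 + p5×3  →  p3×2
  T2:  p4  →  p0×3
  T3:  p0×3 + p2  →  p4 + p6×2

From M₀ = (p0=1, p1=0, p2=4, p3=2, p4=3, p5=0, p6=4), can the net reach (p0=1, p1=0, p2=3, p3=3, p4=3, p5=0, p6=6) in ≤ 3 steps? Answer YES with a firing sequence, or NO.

NO — not reachable within 3 firings

depth 0: 1 marking
depth 1: 2 markings reached so far
depth 2: 4 markings reached so far
depth 3: 6 markings reached so far
target is not among the 6 markings reachable within 3 steps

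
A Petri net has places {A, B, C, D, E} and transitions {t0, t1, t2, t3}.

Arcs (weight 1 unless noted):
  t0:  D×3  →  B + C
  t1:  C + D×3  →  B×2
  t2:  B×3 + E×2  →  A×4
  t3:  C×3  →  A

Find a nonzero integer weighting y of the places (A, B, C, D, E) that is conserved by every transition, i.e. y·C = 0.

Incidence matrix C (rows=places, cols=transitions):
       t0   t1   t2   t3
    A   0    0    4    1
    B   1    2   -3    0
    C   1   -1    0   -3
    D  -3   -3    0    0
    E   0    0   -2    0

Candidate y = [3, 2, 1, 1, 3]; check y·C column-wise:
  col t0: 3·0 + 2·1 + 1·1 + 1·-3 + 3·0 = 0
  col t1: 3·0 + 2·2 + 1·-1 + 1·-3 + 3·0 = 0
  col t2: 3·4 + 2·-3 + 1·0 + 1·0 + 3·-2 = 0
  col t3: 3·1 + 2·0 + 1·-3 + 1·0 + 3·0 = 0

y = (A:3, B:2, C:1, D:1, E:3)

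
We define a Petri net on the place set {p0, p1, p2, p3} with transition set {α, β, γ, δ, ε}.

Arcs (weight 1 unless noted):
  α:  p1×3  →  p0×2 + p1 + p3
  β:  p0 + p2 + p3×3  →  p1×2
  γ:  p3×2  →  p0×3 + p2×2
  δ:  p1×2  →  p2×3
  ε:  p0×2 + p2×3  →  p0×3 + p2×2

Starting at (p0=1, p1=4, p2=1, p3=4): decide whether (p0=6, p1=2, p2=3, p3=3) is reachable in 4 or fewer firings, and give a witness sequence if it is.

YES — reachable via ⟨α, γ⟩ (2 firings)

step 1: fire α:  (p0=1, p1=4, p2=1, p3=4) → (p0=3, p1=2, p2=1, p3=5)
step 2: fire γ:  (p0=3, p1=2, p2=1, p3=5) → (p0=6, p1=2, p2=3, p3=3)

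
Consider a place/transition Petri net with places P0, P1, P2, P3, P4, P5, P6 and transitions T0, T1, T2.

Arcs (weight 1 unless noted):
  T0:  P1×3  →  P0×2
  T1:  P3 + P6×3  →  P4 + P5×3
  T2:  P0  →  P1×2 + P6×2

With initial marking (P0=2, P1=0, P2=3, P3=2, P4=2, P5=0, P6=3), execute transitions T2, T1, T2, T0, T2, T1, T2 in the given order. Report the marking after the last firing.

step 1: fire T2:  (P0=2, P1=0, P2=3, P3=2, P4=2, P5=0, P6=3) → (P0=1, P1=2, P2=3, P3=2, P4=2, P5=0, P6=5)
step 2: fire T1:  (P0=1, P1=2, P2=3, P3=2, P4=2, P5=0, P6=5) → (P0=1, P1=2, P2=3, P3=1, P4=3, P5=3, P6=2)
step 3: fire T2:  (P0=1, P1=2, P2=3, P3=1, P4=3, P5=3, P6=2) → (P0=0, P1=4, P2=3, P3=1, P4=3, P5=3, P6=4)
step 4: fire T0:  (P0=0, P1=4, P2=3, P3=1, P4=3, P5=3, P6=4) → (P0=2, P1=1, P2=3, P3=1, P4=3, P5=3, P6=4)
step 5: fire T2:  (P0=2, P1=1, P2=3, P3=1, P4=3, P5=3, P6=4) → (P0=1, P1=3, P2=3, P3=1, P4=3, P5=3, P6=6)
step 6: fire T1:  (P0=1, P1=3, P2=3, P3=1, P4=3, P5=3, P6=6) → (P0=1, P1=3, P2=3, P3=0, P4=4, P5=6, P6=3)
step 7: fire T2:  (P0=1, P1=3, P2=3, P3=0, P4=4, P5=6, P6=3) → (P0=0, P1=5, P2=3, P3=0, P4=4, P5=6, P6=5)

(P0=0, P1=5, P2=3, P3=0, P4=4, P5=6, P6=5)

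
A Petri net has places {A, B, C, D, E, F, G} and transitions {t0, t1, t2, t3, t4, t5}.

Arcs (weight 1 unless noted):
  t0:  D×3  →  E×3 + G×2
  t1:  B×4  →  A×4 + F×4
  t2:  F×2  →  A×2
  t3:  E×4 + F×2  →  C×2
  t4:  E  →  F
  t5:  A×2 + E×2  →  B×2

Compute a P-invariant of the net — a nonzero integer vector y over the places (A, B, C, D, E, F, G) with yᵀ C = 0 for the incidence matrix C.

y = (A:1, B:2, C:3, D:1, E:1, F:1, G:0)

Incidence matrix C (rows=places, cols=transitions):
       t0   t1   t2   t3   t4   t5
    A   0    4    2    0    0   -2
    B   0   -4    0    0    0    2
    C   0    0    0    2    0    0
    D  -3    0    0    0    0    0
    E   3    0    0   -4   -1   -2
    F   0    4   -2   -2    1    0
    G   2    0    0    0    0    0

Candidate y = [1, 2, 3, 1, 1, 1, 0]; check y·C column-wise:
  col t0: 1·0 + 2·0 + 3·0 + 1·-3 + 1·3 + 1·0 + 0·2 = 0
  col t1: 1·4 + 2·-4 + 3·0 + 1·0 + 1·0 + 1·4 = 0
  col t2: 1·2 + 2·0 + 3·0 + 1·0 + 1·0 + 1·-2 = 0
  col t3: 1·0 + 2·0 + 3·2 + 1·0 + 1·-4 + 1·-2 = 0
  col t4: 1·0 + 2·0 + 3·0 + 1·0 + 1·-1 + 1·1 = 0
  col t5: 1·-2 + 2·2 + 3·0 + 1·0 + 1·-2 + 1·0 = 0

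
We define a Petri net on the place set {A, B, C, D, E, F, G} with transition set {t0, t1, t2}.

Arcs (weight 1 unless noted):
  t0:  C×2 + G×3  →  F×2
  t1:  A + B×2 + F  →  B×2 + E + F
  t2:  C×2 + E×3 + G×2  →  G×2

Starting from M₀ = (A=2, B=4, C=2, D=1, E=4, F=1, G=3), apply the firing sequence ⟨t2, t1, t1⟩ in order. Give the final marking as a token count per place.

(A=0, B=4, C=0, D=1, E=3, F=1, G=3)

step 1: fire t2:  (A=2, B=4, C=2, D=1, E=4, F=1, G=3) → (A=2, B=4, C=0, D=1, E=1, F=1, G=3)
step 2: fire t1:  (A=2, B=4, C=0, D=1, E=1, F=1, G=3) → (A=1, B=4, C=0, D=1, E=2, F=1, G=3)
step 3: fire t1:  (A=1, B=4, C=0, D=1, E=2, F=1, G=3) → (A=0, B=4, C=0, D=1, E=3, F=1, G=3)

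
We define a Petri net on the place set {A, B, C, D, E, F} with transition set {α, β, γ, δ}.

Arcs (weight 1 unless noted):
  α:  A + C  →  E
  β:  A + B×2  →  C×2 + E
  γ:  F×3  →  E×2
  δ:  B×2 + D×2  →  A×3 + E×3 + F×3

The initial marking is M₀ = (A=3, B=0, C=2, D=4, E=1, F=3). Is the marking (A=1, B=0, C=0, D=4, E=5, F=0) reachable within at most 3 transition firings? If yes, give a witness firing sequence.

step 1: fire α:  (A=3, B=0, C=2, D=4, E=1, F=3) → (A=2, B=0, C=1, D=4, E=2, F=3)
step 2: fire α:  (A=2, B=0, C=1, D=4, E=2, F=3) → (A=1, B=0, C=0, D=4, E=3, F=3)
step 3: fire γ:  (A=1, B=0, C=0, D=4, E=3, F=3) → (A=1, B=0, C=0, D=4, E=5, F=0)

YES — reachable via ⟨α, α, γ⟩ (3 firings)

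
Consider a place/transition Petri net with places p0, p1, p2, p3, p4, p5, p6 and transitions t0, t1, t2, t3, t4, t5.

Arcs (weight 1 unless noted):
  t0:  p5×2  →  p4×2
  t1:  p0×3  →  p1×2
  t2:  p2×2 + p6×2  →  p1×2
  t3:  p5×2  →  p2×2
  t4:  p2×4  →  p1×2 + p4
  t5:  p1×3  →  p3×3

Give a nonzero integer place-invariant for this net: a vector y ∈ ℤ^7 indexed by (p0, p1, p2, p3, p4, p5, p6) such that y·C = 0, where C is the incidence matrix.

y = (p0:2, p1:3, p2:2, p3:3, p4:2, p5:2, p6:1)

Incidence matrix C (rows=places, cols=transitions):
       t0   t1   t2   t3   t4   t5
   p0   0   -3    0    0    0    0
   p1   0    2    2    0    2   -3
   p2   0    0   -2    2   -4    0
   p3   0    0    0    0    0    3
   p4   2    0    0    0    1    0
   p5  -2    0    0   -2    0    0
   p6   0    0   -2    0    0    0

Candidate y = [2, 3, 2, 3, 2, 2, 1]; check y·C column-wise:
  col t0: 2·0 + 3·0 + 2·0 + 3·0 + 2·2 + 2·-2 + 1·0 = 0
  col t1: 2·-3 + 3·2 + 2·0 + 3·0 + 2·0 + 2·0 + 1·0 = 0
  col t2: 2·0 + 3·2 + 2·-2 + 3·0 + 2·0 + 2·0 + 1·-2 = 0
  col t3: 2·0 + 3·0 + 2·2 + 3·0 + 2·0 + 2·-2 + 1·0 = 0
  col t4: 2·0 + 3·2 + 2·-4 + 3·0 + 2·1 + 2·0 + 1·0 = 0
  col t5: 2·0 + 3·-3 + 2·0 + 3·3 + 2·0 + 2·0 + 1·0 = 0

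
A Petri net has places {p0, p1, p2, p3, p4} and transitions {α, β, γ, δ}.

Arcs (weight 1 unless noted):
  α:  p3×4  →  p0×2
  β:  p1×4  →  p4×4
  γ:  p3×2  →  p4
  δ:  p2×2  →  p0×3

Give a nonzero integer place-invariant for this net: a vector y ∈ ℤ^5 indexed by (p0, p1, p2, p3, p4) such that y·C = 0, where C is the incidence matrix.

Incidence matrix C (rows=places, cols=transitions):
        α    β    γ    δ
   p0   2    0    0    3
   p1   0   -4    0    0
   p2   0    0    0   -2
   p3  -4    0   -2    0
   p4   0    4    1    0

Candidate y = [2, 2, 3, 1, 2]; check y·C column-wise:
  col α: 2·2 + 2·0 + 3·0 + 1·-4 + 2·0 = 0
  col β: 2·0 + 2·-4 + 3·0 + 1·0 + 2·4 = 0
  col γ: 2·0 + 2·0 + 3·0 + 1·-2 + 2·1 = 0
  col δ: 2·3 + 2·0 + 3·-2 + 1·0 + 2·0 = 0

y = (p0:2, p1:2, p2:3, p3:1, p4:2)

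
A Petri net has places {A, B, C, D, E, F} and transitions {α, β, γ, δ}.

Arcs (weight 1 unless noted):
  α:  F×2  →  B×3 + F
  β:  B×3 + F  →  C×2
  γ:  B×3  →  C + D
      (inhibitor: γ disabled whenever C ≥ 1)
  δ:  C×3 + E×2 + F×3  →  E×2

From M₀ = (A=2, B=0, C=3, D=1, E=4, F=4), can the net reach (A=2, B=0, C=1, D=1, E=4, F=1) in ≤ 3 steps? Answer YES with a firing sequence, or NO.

NO — not reachable within 3 firings

depth 0: 1 marking
depth 1: 3 markings reached so far
depth 2: 6 markings reached so far
depth 3: 9 markings reached so far
target is not among the 9 markings reachable within 3 steps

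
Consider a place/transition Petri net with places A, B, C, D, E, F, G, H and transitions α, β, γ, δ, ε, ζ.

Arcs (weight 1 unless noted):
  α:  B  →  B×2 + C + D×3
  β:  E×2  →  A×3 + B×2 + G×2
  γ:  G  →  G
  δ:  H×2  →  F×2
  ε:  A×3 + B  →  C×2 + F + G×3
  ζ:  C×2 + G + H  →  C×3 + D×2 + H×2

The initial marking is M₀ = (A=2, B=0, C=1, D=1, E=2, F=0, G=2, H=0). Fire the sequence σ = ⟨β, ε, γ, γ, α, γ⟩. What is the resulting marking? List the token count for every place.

step 1: fire β:  (A=2, B=0, C=1, D=1, E=2, F=0, G=2, H=0) → (A=5, B=2, C=1, D=1, E=0, F=0, G=4, H=0)
step 2: fire ε:  (A=5, B=2, C=1, D=1, E=0, F=0, G=4, H=0) → (A=2, B=1, C=3, D=1, E=0, F=1, G=7, H=0)
step 3: fire γ:  (A=2, B=1, C=3, D=1, E=0, F=1, G=7, H=0) → (A=2, B=1, C=3, D=1, E=0, F=1, G=7, H=0)
step 4: fire γ:  (A=2, B=1, C=3, D=1, E=0, F=1, G=7, H=0) → (A=2, B=1, C=3, D=1, E=0, F=1, G=7, H=0)
step 5: fire α:  (A=2, B=1, C=3, D=1, E=0, F=1, G=7, H=0) → (A=2, B=2, C=4, D=4, E=0, F=1, G=7, H=0)
step 6: fire γ:  (A=2, B=2, C=4, D=4, E=0, F=1, G=7, H=0) → (A=2, B=2, C=4, D=4, E=0, F=1, G=7, H=0)

(A=2, B=2, C=4, D=4, E=0, F=1, G=7, H=0)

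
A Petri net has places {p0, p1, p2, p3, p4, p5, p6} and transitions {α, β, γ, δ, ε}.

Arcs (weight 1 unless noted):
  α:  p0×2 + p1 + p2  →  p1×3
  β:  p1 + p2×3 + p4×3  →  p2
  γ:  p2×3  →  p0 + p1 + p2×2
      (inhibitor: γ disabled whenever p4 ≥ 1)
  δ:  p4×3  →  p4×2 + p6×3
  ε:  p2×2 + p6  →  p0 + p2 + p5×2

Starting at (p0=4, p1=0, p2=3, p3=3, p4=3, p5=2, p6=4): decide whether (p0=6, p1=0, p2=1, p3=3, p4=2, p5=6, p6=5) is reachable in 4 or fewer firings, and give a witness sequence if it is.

step 1: fire δ:  (p0=4, p1=0, p2=3, p3=3, p4=3, p5=2, p6=4) → (p0=4, p1=0, p2=3, p3=3, p4=2, p5=2, p6=7)
step 2: fire ε:  (p0=4, p1=0, p2=3, p3=3, p4=2, p5=2, p6=7) → (p0=5, p1=0, p2=2, p3=3, p4=2, p5=4, p6=6)
step 3: fire ε:  (p0=5, p1=0, p2=2, p3=3, p4=2, p5=4, p6=6) → (p0=6, p1=0, p2=1, p3=3, p4=2, p5=6, p6=5)

YES — reachable via ⟨δ, ε, ε⟩ (3 firings)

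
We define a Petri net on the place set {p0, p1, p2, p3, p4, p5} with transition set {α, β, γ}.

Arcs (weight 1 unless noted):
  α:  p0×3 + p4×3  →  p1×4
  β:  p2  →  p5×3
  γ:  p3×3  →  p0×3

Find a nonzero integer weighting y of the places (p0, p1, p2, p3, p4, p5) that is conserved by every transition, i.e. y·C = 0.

y = (p0:4, p1:3, p2:0, p3:4, p4:0, p5:0)

Incidence matrix C (rows=places, cols=transitions):
        α    β    γ
   p0  -3    0    3
   p1   4    0    0
   p2   0   -1    0
   p3   0    0   -3
   p4  -3    0    0
   p5   0    3    0

Candidate y = [4, 3, 0, 4, 0, 0]; check y·C column-wise:
  col α: 4·-3 + 3·4 + 4·0 + 0·-3 = 0
  col β: 4·0 + 3·0 + 0·-1 + 4·0 + 0·3 = 0
  col γ: 4·3 + 3·0 + 4·-3 = 0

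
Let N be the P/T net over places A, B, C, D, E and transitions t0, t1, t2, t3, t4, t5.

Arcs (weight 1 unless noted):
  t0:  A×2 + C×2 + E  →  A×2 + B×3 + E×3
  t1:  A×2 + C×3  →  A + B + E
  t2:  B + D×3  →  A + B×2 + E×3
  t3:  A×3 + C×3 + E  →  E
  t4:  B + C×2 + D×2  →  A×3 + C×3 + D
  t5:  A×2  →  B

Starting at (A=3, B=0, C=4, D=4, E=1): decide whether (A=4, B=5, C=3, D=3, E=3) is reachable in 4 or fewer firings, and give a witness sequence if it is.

depth 0: 1 marking
depth 1: 5 markings reached so far
depth 2: 13 markings reached so far
depth 3: 27 markings reached so far
depth 4: 48 markings reached so far
target is not among the 48 markings reachable within 4 steps

NO — not reachable within 4 firings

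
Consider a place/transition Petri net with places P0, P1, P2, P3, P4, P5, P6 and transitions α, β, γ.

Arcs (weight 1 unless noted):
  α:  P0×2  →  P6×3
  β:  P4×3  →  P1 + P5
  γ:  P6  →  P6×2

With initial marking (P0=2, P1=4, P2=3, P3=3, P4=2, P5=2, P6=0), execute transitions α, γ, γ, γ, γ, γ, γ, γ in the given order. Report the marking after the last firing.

(P0=0, P1=4, P2=3, P3=3, P4=2, P5=2, P6=10)

step 1: fire α:  (P0=2, P1=4, P2=3, P3=3, P4=2, P5=2, P6=0) → (P0=0, P1=4, P2=3, P3=3, P4=2, P5=2, P6=3)
step 2: fire γ:  (P0=0, P1=4, P2=3, P3=3, P4=2, P5=2, P6=3) → (P0=0, P1=4, P2=3, P3=3, P4=2, P5=2, P6=4)
step 3: fire γ:  (P0=0, P1=4, P2=3, P3=3, P4=2, P5=2, P6=4) → (P0=0, P1=4, P2=3, P3=3, P4=2, P5=2, P6=5)
step 4: fire γ:  (P0=0, P1=4, P2=3, P3=3, P4=2, P5=2, P6=5) → (P0=0, P1=4, P2=3, P3=3, P4=2, P5=2, P6=6)
step 5: fire γ:  (P0=0, P1=4, P2=3, P3=3, P4=2, P5=2, P6=6) → (P0=0, P1=4, P2=3, P3=3, P4=2, P5=2, P6=7)
step 6: fire γ:  (P0=0, P1=4, P2=3, P3=3, P4=2, P5=2, P6=7) → (P0=0, P1=4, P2=3, P3=3, P4=2, P5=2, P6=8)
step 7: fire γ:  (P0=0, P1=4, P2=3, P3=3, P4=2, P5=2, P6=8) → (P0=0, P1=4, P2=3, P3=3, P4=2, P5=2, P6=9)
step 8: fire γ:  (P0=0, P1=4, P2=3, P3=3, P4=2, P5=2, P6=9) → (P0=0, P1=4, P2=3, P3=3, P4=2, P5=2, P6=10)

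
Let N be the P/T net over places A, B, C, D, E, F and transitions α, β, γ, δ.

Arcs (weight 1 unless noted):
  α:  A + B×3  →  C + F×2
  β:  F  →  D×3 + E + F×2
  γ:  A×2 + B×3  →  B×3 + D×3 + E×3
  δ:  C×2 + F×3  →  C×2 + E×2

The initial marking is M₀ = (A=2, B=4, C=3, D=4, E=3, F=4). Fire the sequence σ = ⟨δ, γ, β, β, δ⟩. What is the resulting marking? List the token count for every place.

(A=0, B=4, C=3, D=13, E=12, F=0)

step 1: fire δ:  (A=2, B=4, C=3, D=4, E=3, F=4) → (A=2, B=4, C=3, D=4, E=5, F=1)
step 2: fire γ:  (A=2, B=4, C=3, D=4, E=5, F=1) → (A=0, B=4, C=3, D=7, E=8, F=1)
step 3: fire β:  (A=0, B=4, C=3, D=7, E=8, F=1) → (A=0, B=4, C=3, D=10, E=9, F=2)
step 4: fire β:  (A=0, B=4, C=3, D=10, E=9, F=2) → (A=0, B=4, C=3, D=13, E=10, F=3)
step 5: fire δ:  (A=0, B=4, C=3, D=13, E=10, F=3) → (A=0, B=4, C=3, D=13, E=12, F=0)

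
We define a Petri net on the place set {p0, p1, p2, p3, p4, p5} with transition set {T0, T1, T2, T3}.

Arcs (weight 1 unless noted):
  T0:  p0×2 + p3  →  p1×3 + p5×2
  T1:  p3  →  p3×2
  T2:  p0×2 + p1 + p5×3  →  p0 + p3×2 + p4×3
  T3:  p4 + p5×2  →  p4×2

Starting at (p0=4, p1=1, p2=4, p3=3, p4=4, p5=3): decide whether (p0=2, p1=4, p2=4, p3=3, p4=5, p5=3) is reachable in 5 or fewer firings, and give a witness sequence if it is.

YES — reachable via ⟨T0, T1, T3⟩ (3 firings)

step 1: fire T0:  (p0=4, p1=1, p2=4, p3=3, p4=4, p5=3) → (p0=2, p1=4, p2=4, p3=2, p4=4, p5=5)
step 2: fire T1:  (p0=2, p1=4, p2=4, p3=2, p4=4, p5=5) → (p0=2, p1=4, p2=4, p3=3, p4=4, p5=5)
step 3: fire T3:  (p0=2, p1=4, p2=4, p3=3, p4=4, p5=5) → (p0=2, p1=4, p2=4, p3=3, p4=5, p5=3)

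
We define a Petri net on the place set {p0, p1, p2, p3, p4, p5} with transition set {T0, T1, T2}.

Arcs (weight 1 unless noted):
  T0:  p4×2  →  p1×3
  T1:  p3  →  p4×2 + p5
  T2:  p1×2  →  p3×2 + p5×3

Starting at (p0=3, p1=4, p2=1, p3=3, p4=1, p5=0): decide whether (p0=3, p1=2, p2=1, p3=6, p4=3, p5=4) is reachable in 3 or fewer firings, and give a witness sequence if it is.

depth 0: 1 marking
depth 1: 3 markings reached so far
depth 2: 7 markings reached so far
depth 3: 12 markings reached so far
target is not among the 12 markings reachable within 3 steps

NO — not reachable within 3 firings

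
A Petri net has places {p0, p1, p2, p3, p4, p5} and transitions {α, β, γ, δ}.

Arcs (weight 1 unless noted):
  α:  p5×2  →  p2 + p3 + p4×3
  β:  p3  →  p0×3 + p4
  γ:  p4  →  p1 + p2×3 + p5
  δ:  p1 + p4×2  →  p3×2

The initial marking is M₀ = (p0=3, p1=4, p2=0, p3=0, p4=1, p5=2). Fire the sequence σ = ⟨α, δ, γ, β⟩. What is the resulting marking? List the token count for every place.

(p0=6, p1=4, p2=4, p3=2, p4=2, p5=1)

step 1: fire α:  (p0=3, p1=4, p2=0, p3=0, p4=1, p5=2) → (p0=3, p1=4, p2=1, p3=1, p4=4, p5=0)
step 2: fire δ:  (p0=3, p1=4, p2=1, p3=1, p4=4, p5=0) → (p0=3, p1=3, p2=1, p3=3, p4=2, p5=0)
step 3: fire γ:  (p0=3, p1=3, p2=1, p3=3, p4=2, p5=0) → (p0=3, p1=4, p2=4, p3=3, p4=1, p5=1)
step 4: fire β:  (p0=3, p1=4, p2=4, p3=3, p4=1, p5=1) → (p0=6, p1=4, p2=4, p3=2, p4=2, p5=1)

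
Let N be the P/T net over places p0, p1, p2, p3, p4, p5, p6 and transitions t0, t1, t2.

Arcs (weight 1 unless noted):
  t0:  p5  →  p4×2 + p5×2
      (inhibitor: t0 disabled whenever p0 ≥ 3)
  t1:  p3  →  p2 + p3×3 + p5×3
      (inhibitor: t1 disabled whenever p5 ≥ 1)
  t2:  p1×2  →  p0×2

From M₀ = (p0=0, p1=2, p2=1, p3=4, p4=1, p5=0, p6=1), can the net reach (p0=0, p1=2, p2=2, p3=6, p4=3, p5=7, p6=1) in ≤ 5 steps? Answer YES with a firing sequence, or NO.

NO — not reachable within 5 firings

depth 0: 1 marking
depth 1: 3 markings reached so far
depth 2: 5 markings reached so far
depth 3: 7 markings reached so far
depth 4: 9 markings reached so far
depth 5: 11 markings reached so far
target is not among the 11 markings reachable within 5 steps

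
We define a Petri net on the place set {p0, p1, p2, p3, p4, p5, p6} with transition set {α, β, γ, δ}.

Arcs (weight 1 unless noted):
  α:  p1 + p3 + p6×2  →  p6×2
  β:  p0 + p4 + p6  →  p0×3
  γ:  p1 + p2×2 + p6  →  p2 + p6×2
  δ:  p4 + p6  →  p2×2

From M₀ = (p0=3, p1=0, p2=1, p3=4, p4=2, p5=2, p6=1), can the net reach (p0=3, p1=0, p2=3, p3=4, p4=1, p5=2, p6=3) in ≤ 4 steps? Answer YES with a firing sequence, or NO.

depth 0: 1 marking
depth 1: 3 markings reached so far
depth 2: 3 markings reached so far
(frontier empty at depth 2; search complete)
target is not among the 3 markings reachable within 4 steps

NO — not reachable within 4 firings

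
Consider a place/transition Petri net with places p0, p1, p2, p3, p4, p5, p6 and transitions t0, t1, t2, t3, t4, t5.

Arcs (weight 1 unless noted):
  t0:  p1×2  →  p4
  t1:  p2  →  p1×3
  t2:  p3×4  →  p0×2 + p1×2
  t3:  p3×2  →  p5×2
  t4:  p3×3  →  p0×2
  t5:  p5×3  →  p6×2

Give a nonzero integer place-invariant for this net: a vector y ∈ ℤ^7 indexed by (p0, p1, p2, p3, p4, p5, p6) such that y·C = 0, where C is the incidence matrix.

Incidence matrix C (rows=places, cols=transitions):
       t0   t1   t2   t3   t4   t5
   p0   0    0    2    0    2    0
   p1  -2    3    2    0    0    0
   p2   0   -1    0    0    0    0
   p3   0    0   -4   -2   -3    0
   p4   1    0    0    0    0    0
   p5   0    0    0    2    0   -3
   p6   0    0    0    0    0    2

Candidate y = [3, 1, 3, 2, 2, 2, 3]; check y·C column-wise:
  col t0: 3·0 + 1·-2 + 3·0 + 2·0 + 2·1 + 2·0 + 3·0 = 0
  col t1: 3·0 + 1·3 + 3·-1 + 2·0 + 2·0 + 2·0 + 3·0 = 0
  col t2: 3·2 + 1·2 + 3·0 + 2·-4 + 2·0 + 2·0 + 3·0 = 0
  col t3: 3·0 + 1·0 + 3·0 + 2·-2 + 2·0 + 2·2 + 3·0 = 0
  col t4: 3·2 + 1·0 + 3·0 + 2·-3 + 2·0 + 2·0 + 3·0 = 0
  col t5: 3·0 + 1·0 + 3·0 + 2·0 + 2·0 + 2·-3 + 3·2 = 0

y = (p0:3, p1:1, p2:3, p3:2, p4:2, p5:2, p6:3)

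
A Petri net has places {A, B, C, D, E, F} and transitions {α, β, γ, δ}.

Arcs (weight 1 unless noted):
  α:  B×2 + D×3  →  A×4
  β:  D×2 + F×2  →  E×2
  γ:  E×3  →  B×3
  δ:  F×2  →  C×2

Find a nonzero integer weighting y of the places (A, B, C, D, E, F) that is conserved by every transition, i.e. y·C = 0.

Incidence matrix C (rows=places, cols=transitions):
        α    β    γ    δ
    A   4    0    0    0
    B  -2    0    3    0
    C   0    0    0    2
    D  -3   -2    0    0
    E   0    2   -3    0
    F   0   -2    0   -2

Candidate y = [5, 4, 0, 4, 4, 0]; check y·C column-wise:
  col α: 5·4 + 4·-2 + 4·-3 + 4·0 = 0
  col β: 5·0 + 4·0 + 4·-2 + 4·2 + 0·-2 = 0
  col γ: 5·0 + 4·3 + 4·0 + 4·-3 = 0
  col δ: 5·0 + 4·0 + 0·2 + 4·0 + 4·0 + 0·-2 = 0

y = (A:5, B:4, C:0, D:4, E:4, F:0)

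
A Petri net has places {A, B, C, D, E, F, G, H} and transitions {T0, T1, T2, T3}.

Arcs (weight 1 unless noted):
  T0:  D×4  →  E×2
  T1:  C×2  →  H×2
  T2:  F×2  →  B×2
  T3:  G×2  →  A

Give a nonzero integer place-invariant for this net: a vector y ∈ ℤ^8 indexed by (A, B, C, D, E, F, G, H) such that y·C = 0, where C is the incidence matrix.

Incidence matrix C (rows=places, cols=transitions):
       T0   T1   T2   T3
    A   0    0    0    1
    B   0    0    2    0
    C   0   -2    0    0
    D  -4    0    0    0
    E   2    0    0    0
    F   0    0   -2    0
    G   0    0    0   -2
    H   0    2    0    0

Candidate y = [0, 0, 0, 1, 2, 0, 0, 0]; check y·C column-wise:
  col T0: 1·-4 + 2·2 = 0
  col T1: 0·-2 + 1·0 + 2·0 + 0·2 = 0
  col T2: 0·2 + 1·0 + 2·0 + 0·-2 = 0
  col T3: 0·1 + 1·0 + 2·0 + 0·-2 = 0

y = (A:0, B:0, C:0, D:1, E:2, F:0, G:0, H:0)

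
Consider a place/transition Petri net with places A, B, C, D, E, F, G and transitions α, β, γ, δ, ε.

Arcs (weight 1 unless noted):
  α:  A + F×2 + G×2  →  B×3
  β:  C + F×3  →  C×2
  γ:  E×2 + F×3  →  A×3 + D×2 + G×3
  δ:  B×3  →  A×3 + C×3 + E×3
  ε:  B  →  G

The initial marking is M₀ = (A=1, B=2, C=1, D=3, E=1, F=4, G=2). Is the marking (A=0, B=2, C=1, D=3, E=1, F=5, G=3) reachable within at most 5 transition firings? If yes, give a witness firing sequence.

depth 0: 1 marking
depth 1: 4 markings reached so far
depth 2: 8 markings reached so far
depth 3: 11 markings reached so far
depth 4: 13 markings reached so far
depth 5: 15 markings reached so far
target is not among the 15 markings reachable within 5 steps

NO — not reachable within 5 firings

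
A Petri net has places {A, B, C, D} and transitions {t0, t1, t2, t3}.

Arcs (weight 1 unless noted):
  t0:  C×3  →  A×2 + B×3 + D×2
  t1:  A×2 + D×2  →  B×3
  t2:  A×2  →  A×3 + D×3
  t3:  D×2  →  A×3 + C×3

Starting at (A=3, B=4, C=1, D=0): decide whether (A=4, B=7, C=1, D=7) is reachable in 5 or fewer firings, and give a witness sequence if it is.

YES — reachable via ⟨t2, t1, t2, t2⟩ (4 firings)

step 1: fire t2:  (A=3, B=4, C=1, D=0) → (A=4, B=4, C=1, D=3)
step 2: fire t1:  (A=4, B=4, C=1, D=3) → (A=2, B=7, C=1, D=1)
step 3: fire t2:  (A=2, B=7, C=1, D=1) → (A=3, B=7, C=1, D=4)
step 4: fire t2:  (A=3, B=7, C=1, D=4) → (A=4, B=7, C=1, D=7)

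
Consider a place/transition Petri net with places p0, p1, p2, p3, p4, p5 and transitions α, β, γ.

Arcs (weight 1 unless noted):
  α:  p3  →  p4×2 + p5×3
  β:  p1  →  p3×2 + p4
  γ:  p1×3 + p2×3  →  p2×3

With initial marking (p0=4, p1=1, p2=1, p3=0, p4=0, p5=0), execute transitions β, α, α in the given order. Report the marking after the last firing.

(p0=4, p1=0, p2=1, p3=0, p4=5, p5=6)

step 1: fire β:  (p0=4, p1=1, p2=1, p3=0, p4=0, p5=0) → (p0=4, p1=0, p2=1, p3=2, p4=1, p5=0)
step 2: fire α:  (p0=4, p1=0, p2=1, p3=2, p4=1, p5=0) → (p0=4, p1=0, p2=1, p3=1, p4=3, p5=3)
step 3: fire α:  (p0=4, p1=0, p2=1, p3=1, p4=3, p5=3) → (p0=4, p1=0, p2=1, p3=0, p4=5, p5=6)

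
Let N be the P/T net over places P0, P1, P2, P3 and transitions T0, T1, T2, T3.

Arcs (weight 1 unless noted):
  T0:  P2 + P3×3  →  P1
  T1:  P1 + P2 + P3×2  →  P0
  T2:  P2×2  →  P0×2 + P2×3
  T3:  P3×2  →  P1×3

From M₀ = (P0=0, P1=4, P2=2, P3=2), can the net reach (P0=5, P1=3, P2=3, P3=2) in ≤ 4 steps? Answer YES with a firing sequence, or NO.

depth 0: 1 marking
depth 1: 4 markings reached so far
depth 2: 7 markings reached so far
depth 3: 10 markings reached so far
depth 4: 13 markings reached so far
target is not among the 13 markings reachable within 4 steps

NO — not reachable within 4 firings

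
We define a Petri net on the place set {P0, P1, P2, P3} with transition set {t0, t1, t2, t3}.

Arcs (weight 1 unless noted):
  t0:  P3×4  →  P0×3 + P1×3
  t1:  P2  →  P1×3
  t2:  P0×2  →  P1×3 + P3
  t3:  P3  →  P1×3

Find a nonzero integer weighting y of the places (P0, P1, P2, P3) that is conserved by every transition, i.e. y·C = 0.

Incidence matrix C (rows=places, cols=transitions):
       t0   t1   t2   t3
   P0   3    0   -2    0
   P1   3    3    3    3
   P2   0   -1    0    0
   P3  -4    0    1   -1

Candidate y = [3, 1, 3, 3]; check y·C column-wise:
  col t0: 3·3 + 1·3 + 3·0 + 3·-4 = 0
  col t1: 3·0 + 1·3 + 3·-1 + 3·0 = 0
  col t2: 3·-2 + 1·3 + 3·0 + 3·1 = 0
  col t3: 3·0 + 1·3 + 3·0 + 3·-1 = 0

y = (P0:3, P1:1, P2:3, P3:3)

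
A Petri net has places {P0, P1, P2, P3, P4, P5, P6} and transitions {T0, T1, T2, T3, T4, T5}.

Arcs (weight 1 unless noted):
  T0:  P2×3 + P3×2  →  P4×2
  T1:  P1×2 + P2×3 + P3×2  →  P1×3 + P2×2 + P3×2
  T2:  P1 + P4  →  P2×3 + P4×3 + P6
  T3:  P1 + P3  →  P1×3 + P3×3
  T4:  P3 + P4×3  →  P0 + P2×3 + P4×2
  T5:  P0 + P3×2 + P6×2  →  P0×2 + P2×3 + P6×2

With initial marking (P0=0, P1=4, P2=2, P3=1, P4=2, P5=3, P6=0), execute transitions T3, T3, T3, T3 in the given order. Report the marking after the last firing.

step 1: fire T3:  (P0=0, P1=4, P2=2, P3=1, P4=2, P5=3, P6=0) → (P0=0, P1=6, P2=2, P3=3, P4=2, P5=3, P6=0)
step 2: fire T3:  (P0=0, P1=6, P2=2, P3=3, P4=2, P5=3, P6=0) → (P0=0, P1=8, P2=2, P3=5, P4=2, P5=3, P6=0)
step 3: fire T3:  (P0=0, P1=8, P2=2, P3=5, P4=2, P5=3, P6=0) → (P0=0, P1=10, P2=2, P3=7, P4=2, P5=3, P6=0)
step 4: fire T3:  (P0=0, P1=10, P2=2, P3=7, P4=2, P5=3, P6=0) → (P0=0, P1=12, P2=2, P3=9, P4=2, P5=3, P6=0)

(P0=0, P1=12, P2=2, P3=9, P4=2, P5=3, P6=0)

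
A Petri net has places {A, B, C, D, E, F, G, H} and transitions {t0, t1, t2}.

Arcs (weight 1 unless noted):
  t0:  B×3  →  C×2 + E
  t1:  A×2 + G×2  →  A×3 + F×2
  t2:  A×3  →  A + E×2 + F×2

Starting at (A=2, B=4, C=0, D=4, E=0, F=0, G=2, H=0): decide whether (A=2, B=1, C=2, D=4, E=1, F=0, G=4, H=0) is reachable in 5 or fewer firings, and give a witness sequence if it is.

depth 0: 1 marking
depth 1: 3 markings reached so far
depth 2: 5 markings reached so far
depth 3: 6 markings reached so far
depth 4: 6 markings reached so far
(frontier empty at depth 4; search complete)
target is not among the 6 markings reachable within 5 steps

NO — not reachable within 5 firings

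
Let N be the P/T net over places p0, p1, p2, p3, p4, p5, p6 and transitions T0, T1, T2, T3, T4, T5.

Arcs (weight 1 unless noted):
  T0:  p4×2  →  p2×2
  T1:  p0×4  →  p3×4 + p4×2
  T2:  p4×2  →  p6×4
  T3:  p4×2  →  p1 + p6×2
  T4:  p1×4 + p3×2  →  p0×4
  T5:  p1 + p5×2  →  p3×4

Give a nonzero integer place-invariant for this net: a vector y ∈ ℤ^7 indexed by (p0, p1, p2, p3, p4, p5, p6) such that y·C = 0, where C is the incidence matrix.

y = (p0:3, p1:2, p2:2, p3:2, p4:2, p5:3, p6:1)

Incidence matrix C (rows=places, cols=transitions):
       T0   T1   T2   T3   T4   T5
   p0   0   -4    0    0    4    0
   p1   0    0    0    1   -4   -1
   p2   2    0    0    0    0    0
   p3   0    4    0    0   -2    4
   p4  -2    2   -2   -2    0    0
   p5   0    0    0    0    0   -2
   p6   0    0    4    2    0    0

Candidate y = [3, 2, 2, 2, 2, 3, 1]; check y·C column-wise:
  col T0: 3·0 + 2·0 + 2·2 + 2·0 + 2·-2 + 3·0 + 1·0 = 0
  col T1: 3·-4 + 2·0 + 2·0 + 2·4 + 2·2 + 3·0 + 1·0 = 0
  col T2: 3·0 + 2·0 + 2·0 + 2·0 + 2·-2 + 3·0 + 1·4 = 0
  col T3: 3·0 + 2·1 + 2·0 + 2·0 + 2·-2 + 3·0 + 1·2 = 0
  col T4: 3·4 + 2·-4 + 2·0 + 2·-2 + 2·0 + 3·0 + 1·0 = 0
  col T5: 3·0 + 2·-1 + 2·0 + 2·4 + 2·0 + 3·-2 + 1·0 = 0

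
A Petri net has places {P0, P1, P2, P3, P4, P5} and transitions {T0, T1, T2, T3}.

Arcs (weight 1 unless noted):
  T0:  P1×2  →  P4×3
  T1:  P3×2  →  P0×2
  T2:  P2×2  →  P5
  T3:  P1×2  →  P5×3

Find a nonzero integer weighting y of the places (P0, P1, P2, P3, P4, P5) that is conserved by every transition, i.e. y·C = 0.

y = (P0:1, P1:0, P2:0, P3:1, P4:0, P5:0)

Incidence matrix C (rows=places, cols=transitions):
       T0   T1   T2   T3
   P0   0    2    0    0
   P1  -2    0    0   -2
   P2   0    0   -2    0
   P3   0   -2    0    0
   P4   3    0    0    0
   P5   0    0    1    3

Candidate y = [1, 0, 0, 1, 0, 0]; check y·C column-wise:
  col T0: 1·0 + 0·-2 + 1·0 + 0·3 = 0
  col T1: 1·2 + 1·-2 = 0
  col T2: 1·0 + 0·-2 + 1·0 + 0·1 = 0
  col T3: 1·0 + 0·-2 + 1·0 + 0·3 = 0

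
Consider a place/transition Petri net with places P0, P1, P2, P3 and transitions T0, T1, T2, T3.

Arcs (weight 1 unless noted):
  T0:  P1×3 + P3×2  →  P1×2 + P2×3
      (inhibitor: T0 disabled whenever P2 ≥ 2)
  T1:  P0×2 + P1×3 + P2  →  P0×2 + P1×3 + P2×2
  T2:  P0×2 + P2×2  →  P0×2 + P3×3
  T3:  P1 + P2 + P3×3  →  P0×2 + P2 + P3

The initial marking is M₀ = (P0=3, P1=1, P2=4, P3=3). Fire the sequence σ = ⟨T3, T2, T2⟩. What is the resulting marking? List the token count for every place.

(P0=5, P1=0, P2=0, P3=7)

step 1: fire T3:  (P0=3, P1=1, P2=4, P3=3) → (P0=5, P1=0, P2=4, P3=1)
step 2: fire T2:  (P0=5, P1=0, P2=4, P3=1) → (P0=5, P1=0, P2=2, P3=4)
step 3: fire T2:  (P0=5, P1=0, P2=2, P3=4) → (P0=5, P1=0, P2=0, P3=7)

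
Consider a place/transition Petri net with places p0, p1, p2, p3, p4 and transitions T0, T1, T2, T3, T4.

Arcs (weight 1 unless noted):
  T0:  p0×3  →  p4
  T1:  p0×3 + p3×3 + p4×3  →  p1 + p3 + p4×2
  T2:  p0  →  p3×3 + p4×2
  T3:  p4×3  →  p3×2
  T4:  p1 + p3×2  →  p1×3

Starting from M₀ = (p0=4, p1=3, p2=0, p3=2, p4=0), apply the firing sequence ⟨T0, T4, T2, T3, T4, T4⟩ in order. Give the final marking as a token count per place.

(p0=0, p1=9, p2=0, p3=1, p4=0)

step 1: fire T0:  (p0=4, p1=3, p2=0, p3=2, p4=0) → (p0=1, p1=3, p2=0, p3=2, p4=1)
step 2: fire T4:  (p0=1, p1=3, p2=0, p3=2, p4=1) → (p0=1, p1=5, p2=0, p3=0, p4=1)
step 3: fire T2:  (p0=1, p1=5, p2=0, p3=0, p4=1) → (p0=0, p1=5, p2=0, p3=3, p4=3)
step 4: fire T3:  (p0=0, p1=5, p2=0, p3=3, p4=3) → (p0=0, p1=5, p2=0, p3=5, p4=0)
step 5: fire T4:  (p0=0, p1=5, p2=0, p3=5, p4=0) → (p0=0, p1=7, p2=0, p3=3, p4=0)
step 6: fire T4:  (p0=0, p1=7, p2=0, p3=3, p4=0) → (p0=0, p1=9, p2=0, p3=1, p4=0)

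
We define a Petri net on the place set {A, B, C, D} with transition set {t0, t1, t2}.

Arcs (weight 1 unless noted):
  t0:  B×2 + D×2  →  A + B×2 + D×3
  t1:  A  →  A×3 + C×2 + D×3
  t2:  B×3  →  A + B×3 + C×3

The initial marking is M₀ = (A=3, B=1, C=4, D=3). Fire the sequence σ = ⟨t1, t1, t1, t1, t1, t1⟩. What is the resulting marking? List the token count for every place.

(A=15, B=1, C=16, D=21)

step 1: fire t1:  (A=3, B=1, C=4, D=3) → (A=5, B=1, C=6, D=6)
step 2: fire t1:  (A=5, B=1, C=6, D=6) → (A=7, B=1, C=8, D=9)
step 3: fire t1:  (A=7, B=1, C=8, D=9) → (A=9, B=1, C=10, D=12)
step 4: fire t1:  (A=9, B=1, C=10, D=12) → (A=11, B=1, C=12, D=15)
step 5: fire t1:  (A=11, B=1, C=12, D=15) → (A=13, B=1, C=14, D=18)
step 6: fire t1:  (A=13, B=1, C=14, D=18) → (A=15, B=1, C=16, D=21)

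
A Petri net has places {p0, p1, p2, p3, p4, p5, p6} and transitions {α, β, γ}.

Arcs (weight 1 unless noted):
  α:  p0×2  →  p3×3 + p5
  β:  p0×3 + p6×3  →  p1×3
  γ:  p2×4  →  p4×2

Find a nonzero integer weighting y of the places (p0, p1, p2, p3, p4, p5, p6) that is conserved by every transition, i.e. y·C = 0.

Incidence matrix C (rows=places, cols=transitions):
        α    β    γ
   p0  -2   -3    0
   p1   0    3    0
   p2   0    0   -4
   p3   3    0    0
   p4   0    0    2
   p5   1    0    0
   p6   0   -3    0

Candidate y = [3, 3, 0, 2, 0, 0, 0]; check y·C column-wise:
  col α: 3·-2 + 3·0 + 2·3 + 0·1 = 0
  col β: 3·-3 + 3·3 + 2·0 + 0·-3 = 0
  col γ: 3·0 + 3·0 + 0·-4 + 2·0 + 0·2 = 0

y = (p0:3, p1:3, p2:0, p3:2, p4:0, p5:0, p6:0)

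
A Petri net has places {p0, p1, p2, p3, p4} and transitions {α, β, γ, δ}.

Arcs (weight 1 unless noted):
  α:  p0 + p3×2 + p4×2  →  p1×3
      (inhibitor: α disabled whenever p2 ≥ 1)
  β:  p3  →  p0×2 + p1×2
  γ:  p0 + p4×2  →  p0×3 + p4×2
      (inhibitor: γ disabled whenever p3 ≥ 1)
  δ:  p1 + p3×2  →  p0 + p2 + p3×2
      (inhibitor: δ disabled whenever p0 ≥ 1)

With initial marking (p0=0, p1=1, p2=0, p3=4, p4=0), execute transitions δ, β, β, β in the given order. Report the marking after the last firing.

step 1: fire δ:  (p0=0, p1=1, p2=0, p3=4, p4=0) → (p0=1, p1=0, p2=1, p3=4, p4=0)
step 2: fire β:  (p0=1, p1=0, p2=1, p3=4, p4=0) → (p0=3, p1=2, p2=1, p3=3, p4=0)
step 3: fire β:  (p0=3, p1=2, p2=1, p3=3, p4=0) → (p0=5, p1=4, p2=1, p3=2, p4=0)
step 4: fire β:  (p0=5, p1=4, p2=1, p3=2, p4=0) → (p0=7, p1=6, p2=1, p3=1, p4=0)

(p0=7, p1=6, p2=1, p3=1, p4=0)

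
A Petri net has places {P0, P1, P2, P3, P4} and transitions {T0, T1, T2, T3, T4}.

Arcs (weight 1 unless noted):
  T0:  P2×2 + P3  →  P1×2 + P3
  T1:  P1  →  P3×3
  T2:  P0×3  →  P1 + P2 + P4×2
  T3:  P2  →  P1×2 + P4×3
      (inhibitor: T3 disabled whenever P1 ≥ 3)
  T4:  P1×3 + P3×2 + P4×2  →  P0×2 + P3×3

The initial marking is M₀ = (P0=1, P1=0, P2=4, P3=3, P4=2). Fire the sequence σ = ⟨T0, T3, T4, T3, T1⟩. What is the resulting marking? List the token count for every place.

step 1: fire T0:  (P0=1, P1=0, P2=4, P3=3, P4=2) → (P0=1, P1=2, P2=2, P3=3, P4=2)
step 2: fire T3:  (P0=1, P1=2, P2=2, P3=3, P4=2) → (P0=1, P1=4, P2=1, P3=3, P4=5)
step 3: fire T4:  (P0=1, P1=4, P2=1, P3=3, P4=5) → (P0=3, P1=1, P2=1, P3=4, P4=3)
step 4: fire T3:  (P0=3, P1=1, P2=1, P3=4, P4=3) → (P0=3, P1=3, P2=0, P3=4, P4=6)
step 5: fire T1:  (P0=3, P1=3, P2=0, P3=4, P4=6) → (P0=3, P1=2, P2=0, P3=7, P4=6)

(P0=3, P1=2, P2=0, P3=7, P4=6)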